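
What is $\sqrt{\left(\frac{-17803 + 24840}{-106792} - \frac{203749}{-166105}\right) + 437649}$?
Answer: $\frac{\sqrt{34427853967905373219010270}}{8869342580} \approx 661.55$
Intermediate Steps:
$\sqrt{\left(\frac{-17803 + 24840}{-106792} - \frac{203749}{-166105}\right) + 437649} = \sqrt{\left(7037 \left(- \frac{1}{106792}\right) - - \frac{203749}{166105}\right) + 437649} = \sqrt{\left(- \frac{7037}{106792} + \frac{203749}{166105}\right) + 437649} = \sqrt{\frac{20589882323}{17738685160} + 437649} = \sqrt{\frac{7763338411471163}{17738685160}} = \frac{\sqrt{34427853967905373219010270}}{8869342580}$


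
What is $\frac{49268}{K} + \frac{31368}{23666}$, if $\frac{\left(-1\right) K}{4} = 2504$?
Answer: $- \frac{106474325}{29629832} \approx -3.5935$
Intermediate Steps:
$K = -10016$ ($K = \left(-4\right) 2504 = -10016$)
$\frac{49268}{K} + \frac{31368}{23666} = \frac{49268}{-10016} + \frac{31368}{23666} = 49268 \left(- \frac{1}{10016}\right) + 31368 \cdot \frac{1}{23666} = - \frac{12317}{2504} + \frac{15684}{11833} = - \frac{106474325}{29629832}$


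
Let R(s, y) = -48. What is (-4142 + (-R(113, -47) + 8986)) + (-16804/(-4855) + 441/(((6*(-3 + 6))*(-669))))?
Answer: 31800628937/6495990 ≈ 4895.4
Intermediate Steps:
(-4142 + (-R(113, -47) + 8986)) + (-16804/(-4855) + 441/(((6*(-3 + 6))*(-669)))) = (-4142 + (-1*(-48) + 8986)) + (-16804/(-4855) + 441/(((6*(-3 + 6))*(-669)))) = (-4142 + (48 + 8986)) + (-16804*(-1/4855) + 441/(((6*3)*(-669)))) = (-4142 + 9034) + (16804/4855 + 441/((18*(-669)))) = 4892 + (16804/4855 + 441/(-12042)) = 4892 + (16804/4855 + 441*(-1/12042)) = 4892 + (16804/4855 - 49/1338) = 4892 + 22245857/6495990 = 31800628937/6495990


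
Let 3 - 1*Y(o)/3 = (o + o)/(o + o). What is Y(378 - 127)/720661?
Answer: 6/720661 ≈ 8.3257e-6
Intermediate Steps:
Y(o) = 6 (Y(o) = 9 - 3*(o + o)/(o + o) = 9 - 3*2*o/(2*o) = 9 - 3*2*o*1/(2*o) = 9 - 3*1 = 9 - 3 = 6)
Y(378 - 127)/720661 = 6/720661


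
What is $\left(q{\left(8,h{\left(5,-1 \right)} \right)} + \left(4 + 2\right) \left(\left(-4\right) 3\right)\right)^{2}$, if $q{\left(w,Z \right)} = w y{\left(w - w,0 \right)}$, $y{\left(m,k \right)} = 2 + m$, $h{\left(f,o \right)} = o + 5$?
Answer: $3136$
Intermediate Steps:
$h{\left(f,o \right)} = 5 + o$
$q{\left(w,Z \right)} = 2 w$ ($q{\left(w,Z \right)} = w \left(2 + \left(w - w\right)\right) = w \left(2 + 0\right) = w 2 = 2 w$)
$\left(q{\left(8,h{\left(5,-1 \right)} \right)} + \left(4 + 2\right) \left(\left(-4\right) 3\right)\right)^{2} = \left(2 \cdot 8 + \left(4 + 2\right) \left(\left(-4\right) 3\right)\right)^{2} = \left(16 + 6 \left(-12\right)\right)^{2} = \left(16 - 72\right)^{2} = \left(-56\right)^{2} = 3136$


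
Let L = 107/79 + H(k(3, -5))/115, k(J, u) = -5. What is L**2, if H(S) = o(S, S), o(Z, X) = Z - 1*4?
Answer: 134420836/82537225 ≈ 1.6286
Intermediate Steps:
o(Z, X) = -4 + Z (o(Z, X) = Z - 4 = -4 + Z)
H(S) = -4 + S
L = 11594/9085 (L = 107/79 + (-4 - 5)/115 = 107*(1/79) - 9*1/115 = 107/79 - 9/115 = 11594/9085 ≈ 1.2762)
L**2 = (11594/9085)**2 = 134420836/82537225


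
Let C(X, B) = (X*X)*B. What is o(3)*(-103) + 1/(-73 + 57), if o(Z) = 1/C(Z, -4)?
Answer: 403/144 ≈ 2.7986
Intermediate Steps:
C(X, B) = B*X² (C(X, B) = X²*B = B*X²)
o(Z) = -1/(4*Z²) (o(Z) = 1/(-4*Z²) = -1/(4*Z²))
o(3)*(-103) + 1/(-73 + 57) = -¼/3²*(-103) + 1/(-73 + 57) = -¼*⅑*(-103) + 1/(-16) = -1/36*(-103) - 1/16 = 103/36 - 1/16 = 403/144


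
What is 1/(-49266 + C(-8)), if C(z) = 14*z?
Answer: -1/49378 ≈ -2.0252e-5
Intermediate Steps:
1/(-49266 + C(-8)) = 1/(-49266 + 14*(-8)) = 1/(-49266 - 112) = 1/(-49378) = -1/49378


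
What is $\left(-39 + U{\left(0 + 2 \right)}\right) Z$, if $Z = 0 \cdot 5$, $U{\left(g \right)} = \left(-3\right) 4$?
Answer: $0$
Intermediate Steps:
$U{\left(g \right)} = -12$
$Z = 0$
$\left(-39 + U{\left(0 + 2 \right)}\right) Z = \left(-39 - 12\right) 0 = \left(-51\right) 0 = 0$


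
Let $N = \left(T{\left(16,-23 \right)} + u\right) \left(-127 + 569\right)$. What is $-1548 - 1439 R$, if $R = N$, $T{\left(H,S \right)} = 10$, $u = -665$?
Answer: $416603342$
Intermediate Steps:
$N = -289510$ ($N = \left(10 - 665\right) \left(-127 + 569\right) = \left(-655\right) 442 = -289510$)
$R = -289510$
$-1548 - 1439 R = -1548 - -416604890 = -1548 + 416604890 = 416603342$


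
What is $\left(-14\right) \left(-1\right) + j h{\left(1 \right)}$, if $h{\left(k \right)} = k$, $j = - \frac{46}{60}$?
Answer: $\frac{397}{30} \approx 13.233$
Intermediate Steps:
$j = - \frac{23}{30}$ ($j = \left(-46\right) \frac{1}{60} = - \frac{23}{30} \approx -0.76667$)
$\left(-14\right) \left(-1\right) + j h{\left(1 \right)} = \left(-14\right) \left(-1\right) - \frac{23}{30} = 14 - \frac{23}{30} = \frac{397}{30}$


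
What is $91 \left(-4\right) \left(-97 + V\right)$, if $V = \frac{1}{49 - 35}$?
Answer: $35282$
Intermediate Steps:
$V = \frac{1}{14} \approx 0.071429$
$91 \left(-4\right) \left(-97 + V\right) = 91 \left(-4\right) \left(-97 + \frac{1}{14}\right) = \left(-364\right) \left(- \frac{1357}{14}\right) = 35282$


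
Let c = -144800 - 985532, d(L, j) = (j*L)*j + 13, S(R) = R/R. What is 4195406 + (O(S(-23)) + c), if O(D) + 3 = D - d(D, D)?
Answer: 3065058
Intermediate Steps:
S(R) = 1
d(L, j) = 13 + L*j**2 (d(L, j) = (L*j)*j + 13 = L*j**2 + 13 = 13 + L*j**2)
c = -1130332
O(D) = -16 + D - D**3 (O(D) = -3 + (D - (13 + D*D**2)) = -3 + (D - (13 + D**3)) = -3 + (D + (-13 - D**3)) = -3 + (-13 + D - D**3) = -16 + D - D**3)
4195406 + (O(S(-23)) + c) = 4195406 + ((-16 + 1 - 1*1**3) - 1130332) = 4195406 + ((-16 + 1 - 1*1) - 1130332) = 4195406 + ((-16 + 1 - 1) - 1130332) = 4195406 + (-16 - 1130332) = 4195406 - 1130348 = 3065058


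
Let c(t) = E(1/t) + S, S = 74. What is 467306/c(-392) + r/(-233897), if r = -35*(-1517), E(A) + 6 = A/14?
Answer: 599826661341831/87286384151 ≈ 6871.9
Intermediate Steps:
E(A) = -6 + A/14
c(t) = 68 + 1/(14*t) (c(t) = (-6 + 1/(14*t)) + 74 = 68 + 1/(14*t))
r = 53095
467306/c(-392) + r/(-233897) = 467306/(68 + (1/14)/(-392)) + 53095/(-233897) = 467306/(68 + (1/14)*(-1/392)) + 53095*(-1/233897) = 467306/(68 - 1/5488) - 53095/233897 = 467306/(373183/5488) - 53095/233897 = 467306*(5488/373183) - 53095/233897 = 2564575328/373183 - 53095/233897 = 599826661341831/87286384151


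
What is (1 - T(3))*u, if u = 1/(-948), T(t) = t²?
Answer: 2/237 ≈ 0.0084388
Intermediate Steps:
u = -1/948 ≈ -0.0010549
(1 - T(3))*u = (1 - 1*3²)*(-1/948) = (1 - 1*9)*(-1/948) = (1 - 9)*(-1/948) = -8*(-1/948) = 2/237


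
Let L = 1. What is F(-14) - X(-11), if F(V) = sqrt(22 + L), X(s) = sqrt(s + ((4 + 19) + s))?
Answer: -1 + sqrt(23) ≈ 3.7958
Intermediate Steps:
X(s) = sqrt(23 + 2*s) (X(s) = sqrt(s + (23 + s)) = sqrt(23 + 2*s))
F(V) = sqrt(23) (F(V) = sqrt(22 + 1) = sqrt(23))
F(-14) - X(-11) = sqrt(23) - sqrt(23 + 2*(-11)) = sqrt(23) - sqrt(23 - 22) = sqrt(23) - sqrt(1) = sqrt(23) - 1*1 = sqrt(23) - 1 = -1 + sqrt(23)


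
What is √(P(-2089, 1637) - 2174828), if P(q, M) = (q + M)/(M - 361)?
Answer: I*√221312708155/319 ≈ 1474.7*I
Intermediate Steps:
P(q, M) = (M + q)/(-361 + M)
√(P(-2089, 1637) - 2174828) = √((1637 - 2089)/(-361 + 1637) - 2174828) = √(-452/1276 - 2174828) = √((1/1276)*(-452) - 2174828) = √(-113/319 - 2174828) = √(-693770245/319) = I*√221312708155/319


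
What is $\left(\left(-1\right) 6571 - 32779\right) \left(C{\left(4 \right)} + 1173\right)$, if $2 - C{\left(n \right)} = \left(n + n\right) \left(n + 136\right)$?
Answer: $-2164250$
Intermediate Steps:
$C{\left(n \right)} = 2 - 2 n \left(136 + n\right)$ ($C{\left(n \right)} = 2 - \left(n + n\right) \left(n + 136\right) = 2 - 2 n \left(136 + n\right)$)
$\left(\left(-1\right) 6571 - 32779\right) \left(C{\left(4 \right)} + 1173\right) = \left(\left(-1\right) 6571 - 32779\right) \left(\left(2 - 1088 - 2 \cdot 4^{2}\right) + 1173\right) = \left(-6571 - 32779\right) \left(\left(2 - 1088 - 32\right) + 1173\right) = - 39350 \left(\left(2 - 1088 - 32\right) + 1173\right) = - 39350 \left(-1118 + 1173\right) = \left(-39350\right) 55 = -2164250$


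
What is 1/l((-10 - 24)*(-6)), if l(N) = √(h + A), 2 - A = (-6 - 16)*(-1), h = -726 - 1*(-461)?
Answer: -I*√285/285 ≈ -0.059235*I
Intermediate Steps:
h = -265 (h = -726 + 461 = -265)
A = -20 (A = 2 - (-6 - 16)*(-1) = 2 - (-22)*(-1) = 2 - 1*22 = 2 - 22 = -20)
l(N) = I*√285 (l(N) = √(-265 - 20) = √(-285) = I*√285)
1/l((-10 - 24)*(-6)) = 1/(I*√285) = -I*√285/285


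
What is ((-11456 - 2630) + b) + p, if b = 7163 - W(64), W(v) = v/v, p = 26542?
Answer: 19618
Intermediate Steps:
W(v) = 1
b = 7162 (b = 7163 - 1*1 = 7163 - 1 = 7162)
((-11456 - 2630) + b) + p = ((-11456 - 2630) + 7162) + 26542 = (-14086 + 7162) + 26542 = -6924 + 26542 = 19618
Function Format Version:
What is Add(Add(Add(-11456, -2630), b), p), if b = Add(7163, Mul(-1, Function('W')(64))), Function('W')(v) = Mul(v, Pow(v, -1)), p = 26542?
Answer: 19618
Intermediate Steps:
Function('W')(v) = 1
b = 7162 (b = Add(7163, Mul(-1, 1)) = Add(7163, -1) = 7162)
Add(Add(Add(-11456, -2630), b), p) = Add(Add(Add(-11456, -2630), 7162), 26542) = Add(Add(-14086, 7162), 26542) = Add(-6924, 26542) = 19618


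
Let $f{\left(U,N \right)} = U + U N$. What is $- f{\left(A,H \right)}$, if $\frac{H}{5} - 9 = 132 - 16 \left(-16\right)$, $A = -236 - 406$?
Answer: $1275012$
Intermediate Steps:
$A = -642$ ($A = -236 - 406 = -642$)
$H = 1985$ ($H = 45 + 5 \left(132 - 16 \left(-16\right)\right) = 45 + 5 \left(132 - -256\right) = 45 + 5 \left(132 + 256\right) = 45 + 5 \cdot 388 = 45 + 1940 = 1985$)
$f{\left(U,N \right)} = U + N U$
$- f{\left(A,H \right)} = - \left(-642\right) \left(1 + 1985\right) = - \left(-642\right) 1986 = \left(-1\right) \left(-1275012\right) = 1275012$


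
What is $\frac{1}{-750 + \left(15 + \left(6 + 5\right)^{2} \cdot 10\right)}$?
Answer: $\frac{1}{475} \approx 0.0021053$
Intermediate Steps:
$\frac{1}{-750 + \left(15 + \left(6 + 5\right)^{2} \cdot 10\right)} = \frac{1}{-750 + \left(15 + 11^{2} \cdot 10\right)} = \frac{1}{-750 + \left(15 + 121 \cdot 10\right)} = \frac{1}{-750 + \left(15 + 1210\right)} = \frac{1}{-750 + 1225} = \frac{1}{475}$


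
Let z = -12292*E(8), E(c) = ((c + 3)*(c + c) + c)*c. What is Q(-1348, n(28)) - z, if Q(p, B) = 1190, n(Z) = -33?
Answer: 18095014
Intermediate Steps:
E(c) = c*(c + 2*c*(3 + c)) (E(c) = ((3 + c)*(2*c) + c)*c = (2*c*(3 + c) + c)*c = (c + 2*c*(3 + c))*c = c*(c + 2*c*(3 + c)))
z = -18093824 (z = -12292*8²*(7 + 2*8) = -786688*(7 + 16) = -786688*23 = -12292*1472 = -18093824)
Q(-1348, n(28)) - z = 1190 - 1*(-18093824) = 1190 + 18093824 = 18095014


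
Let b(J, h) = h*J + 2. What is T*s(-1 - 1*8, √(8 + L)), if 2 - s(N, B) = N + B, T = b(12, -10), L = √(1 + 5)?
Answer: -1298 + 118*√(8 + √6) ≈ -916.56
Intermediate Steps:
L = √6 ≈ 2.4495
b(J, h) = 2 + J*h (b(J, h) = J*h + 2 = 2 + J*h)
T = -118 (T = 2 + 12*(-10) = 2 - 120 = -118)
s(N, B) = 2 - B - N (s(N, B) = 2 - (N + B) = 2 - (B + N) = 2 + (-B - N) = 2 - B - N)
T*s(-1 - 1*8, √(8 + L)) = -118*(2 - √(8 + √6) - (-1 - 1*8)) = -118*(2 - √(8 + √6) - (-1 - 8)) = -118*(2 - √(8 + √6) - 1*(-9)) = -118*(2 - √(8 + √6) + 9) = -118*(11 - √(8 + √6)) = -1298 + 118*√(8 + √6)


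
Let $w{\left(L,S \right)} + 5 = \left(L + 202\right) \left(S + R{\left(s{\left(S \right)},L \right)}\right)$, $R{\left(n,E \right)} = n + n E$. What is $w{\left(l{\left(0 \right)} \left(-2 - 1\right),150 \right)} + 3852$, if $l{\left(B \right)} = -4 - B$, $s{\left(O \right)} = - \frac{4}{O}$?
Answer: $\frac{2690461}{75} \approx 35873.0$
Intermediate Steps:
$R{\left(n,E \right)} = n + E n$
$w{\left(L,S \right)} = -5 + \left(202 + L\right) \left(S - \frac{4 \left(1 + L\right)}{S}\right)$ ($w{\left(L,S \right)} = -5 + \left(L + 202\right) \left(S + - \frac{4}{S} \left(1 + L\right)\right) = -5 + \left(202 + L\right) \left(S - \frac{4 \left(1 + L\right)}{S}\right)$)
$w{\left(l{\left(0 \right)} \left(-2 - 1\right),150 \right)} + 3852 = \frac{-808 - 808 \left(-4 - 0\right) \left(-2 - 1\right) + 150 \left(-5 + 202 \cdot 150 + \left(-4 - 0\right) \left(-2 - 1\right) 150\right) - 4 \left(-4 - 0\right) \left(-2 - 1\right) \left(1 + \left(-4 - 0\right) \left(-2 - 1\right)\right)}{150} + 3852 = \frac{-808 - 808 \left(-4 + 0\right) \left(-3\right) + 150 \left(-5 + 30300 + \left(-4 + 0\right) \left(-3\right) 150\right) - 4 \left(-4 + 0\right) \left(-3\right) \left(1 + \left(-4 + 0\right) \left(-3\right)\right)}{150} + 3852 = \frac{-808 - 808 \left(\left(-4\right) \left(-3\right)\right) + 150 \left(-5 + 30300 + \left(-4\right) \left(-3\right) 150\right) - 4 \left(\left(-4\right) \left(-3\right)\right) \left(1 - -12\right)}{150} + 3852 = \frac{-808 - 9696 + 150 \left(-5 + 30300 + 12 \cdot 150\right) - 48 \left(1 + 12\right)}{150} + 3852 = \frac{-808 - 9696 + 150 \left(-5 + 30300 + 1800\right) - 48 \cdot 13}{150} + 3852 = \frac{-808 - 9696 + 150 \cdot 32095 - 624}{150} + 3852 = \frac{-808 - 9696 + 4814250 - 624}{150} + 3852 = \frac{1}{150} \cdot 4803122 + 3852 = \frac{2401561}{75} + 3852 = \frac{2690461}{75}$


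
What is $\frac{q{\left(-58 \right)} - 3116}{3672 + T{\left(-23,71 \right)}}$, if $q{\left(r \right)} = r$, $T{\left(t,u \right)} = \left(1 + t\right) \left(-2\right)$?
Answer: $- \frac{1587}{1858} \approx -0.85414$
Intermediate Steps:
$T{\left(t,u \right)} = -2 - 2 t$
$\frac{q{\left(-58 \right)} - 3116}{3672 + T{\left(-23,71 \right)}} = \frac{-58 - 3116}{3672 - -44} = - \frac{3174}{3672 + \left(-2 + 46\right)} = - \frac{3174}{3672 + 44} = - \frac{3174}{3716} = \left(-3174\right) \frac{1}{3716} = - \frac{1587}{1858}$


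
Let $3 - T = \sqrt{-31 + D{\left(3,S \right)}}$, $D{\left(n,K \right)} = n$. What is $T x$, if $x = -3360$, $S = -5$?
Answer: $-10080 + 6720 i \sqrt{7} \approx -10080.0 + 17779.0 i$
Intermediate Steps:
$T = 3 - 2 i \sqrt{7}$ ($T = 3 - \sqrt{-31 + 3} = 3 - \sqrt{-28} = 3 - 2 i \sqrt{7} \approx 3.0 - 5.2915 i$)
$T x = \left(3 - 2 i \sqrt{7}\right) \left(-3360\right) = -10080 + 6720 i \sqrt{7}$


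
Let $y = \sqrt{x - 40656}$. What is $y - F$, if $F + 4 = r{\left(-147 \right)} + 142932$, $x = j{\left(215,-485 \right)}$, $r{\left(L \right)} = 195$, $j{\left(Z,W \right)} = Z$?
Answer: $-143123 + i \sqrt{40441} \approx -1.4312 \cdot 10^{5} + 201.1 i$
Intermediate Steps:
$x = 215$
$F = 143123$ ($F = -4 + \left(195 + 142932\right) = -4 + 143127 = 143123$)
$y = i \sqrt{40441}$ ($y = \sqrt{215 - 40656} = \sqrt{-40441} = i \sqrt{40441} \approx 201.1 i$)
$y - F = i \sqrt{40441} - 143123 = -143123 + i \sqrt{40441}$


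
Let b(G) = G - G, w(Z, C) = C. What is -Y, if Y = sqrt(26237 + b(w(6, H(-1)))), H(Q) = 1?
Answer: -sqrt(26237) ≈ -161.98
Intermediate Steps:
b(G) = 0
Y = sqrt(26237) (Y = sqrt(26237 + 0) = sqrt(26237) ≈ 161.98)
-Y = -sqrt(26237)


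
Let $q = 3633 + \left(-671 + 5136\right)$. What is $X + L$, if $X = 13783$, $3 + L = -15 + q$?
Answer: $21863$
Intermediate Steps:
$q = 8098$ ($q = 3633 + 4465 = 8098$)
$L = 8080$ ($L = -3 + \left(-15 + 8098\right) = -3 + 8083 = 8080$)
$X + L = 13783 + 8080 = 21863$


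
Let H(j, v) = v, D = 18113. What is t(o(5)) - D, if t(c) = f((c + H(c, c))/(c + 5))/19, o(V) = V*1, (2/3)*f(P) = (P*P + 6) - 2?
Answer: -688279/38 ≈ -18113.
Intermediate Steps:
f(P) = 6 + 3*P²/2 (f(P) = 3*((P*P + 6) - 2)/2 = 3*((P² + 6) - 2)/2 = 3*((6 + P²) - 2)/2 = 3*(4 + P²)/2 = 6 + 3*P²/2)
o(V) = V
t(c) = 6/19 + 6*c²/(19*(5 + c)²) (t(c) = (6 + 3*((c + c)/(c + 5))²/2)/19 = (6 + 3*((2*c)/(5 + c))²/2)*(1/19) = (6 + 3*(2*c/(5 + c))²/2)*(1/19) = (6 + 3*(4*c²/(5 + c)²)/2)*(1/19) = (6 + 6*c²/(5 + c)²)*(1/19) = 6/19 + 6*c²/(19*(5 + c)²))
t(o(5)) - D = (6/19 + (6/19)*5²/(5 + 5)²) - 1*18113 = (6/19 + (6/19)*25/10²) - 18113 = (6/19 + (6/19)*25*(1/100)) - 18113 = (6/19 + 3/38) - 18113 = 15/38 - 18113 = -688279/38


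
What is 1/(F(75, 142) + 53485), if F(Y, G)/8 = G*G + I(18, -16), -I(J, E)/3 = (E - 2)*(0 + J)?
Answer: 1/222573 ≈ 4.4929e-6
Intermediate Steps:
I(J, E) = -3*J*(-2 + E) (I(J, E) = -3*(E - 2)*(0 + J) = -3*(-2 + E)*J = -3*J*(-2 + E))
F(Y, G) = 7776 + 8*G² (F(Y, G) = 8*(G*G + 3*18*(2 - 1*(-16))) = 8*(G² + 3*18*(2 + 16)) = 8*(G² + 3*18*18) = 8*(G² + 972) = 8*(972 + G²) = 7776 + 8*G²)
1/(F(75, 142) + 53485) = 1/((7776 + 8*142²) + 53485) = 1/((7776 + 8*20164) + 53485) = 1/((7776 + 161312) + 53485) = 1/(169088 + 53485) = 1/222573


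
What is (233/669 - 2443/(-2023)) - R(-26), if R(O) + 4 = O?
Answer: 6101048/193341 ≈ 31.556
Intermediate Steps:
R(O) = -4 + O
(233/669 - 2443/(-2023)) - R(-26) = (233/669 - 2443/(-2023)) - (-4 - 26) = (233*(1/669) - 2443*(-1/2023)) - 1*(-30) = (233/669 + 349/289) + 30 = 300818/193341 + 30 = 6101048/193341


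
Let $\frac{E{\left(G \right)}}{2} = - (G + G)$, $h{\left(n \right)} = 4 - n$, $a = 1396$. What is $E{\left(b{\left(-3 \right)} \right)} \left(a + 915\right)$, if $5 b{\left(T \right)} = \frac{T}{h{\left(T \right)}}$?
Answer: $\frac{27732}{35} \approx 792.34$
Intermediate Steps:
$b{\left(T \right)} = \frac{T}{5 \left(4 - T\right)}$ ($b{\left(T \right)} = \frac{T \frac{1}{4 - T}}{5} = \frac{T}{5 \left(4 - T\right)}$)
$E{\left(G \right)} = - 4 G$ ($E{\left(G \right)} = 2 \left(- (G + G)\right) = 2 \left(- 2 G\right) = - 4 G$)
$E{\left(b{\left(-3 \right)} \right)} \left(a + 915\right) = - 4 \left(\left(-1\right) \left(-3\right) \frac{1}{-20 + 5 \left(-3\right)}\right) \left(1396 + 915\right) = - 4 \left(\left(-1\right) \left(-3\right) \frac{1}{-20 - 15}\right) 2311 = - 4 \left(\left(-1\right) \left(-3\right) \frac{1}{-35}\right) 2311 = - 4 \left(\left(-1\right) \left(-3\right) \left(- \frac{1}{35}\right)\right) 2311 = \left(-4\right) \left(- \frac{3}{35}\right) 2311 = \frac{12}{35} \cdot 2311 = \frac{27732}{35}$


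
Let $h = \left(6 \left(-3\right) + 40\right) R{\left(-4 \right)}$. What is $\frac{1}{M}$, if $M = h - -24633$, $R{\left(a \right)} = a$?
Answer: $\frac{1}{24545} \approx 4.0742 \cdot 10^{-5}$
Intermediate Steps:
$h = -88$ ($h = \left(6 \left(-3\right) + 40\right) \left(-4\right) = \left(-18 + 40\right) \left(-4\right) = 22 \left(-4\right) = -88$)
$M = 24545$ ($M = -88 - -24633 = -88 + 24633 = 24545$)
$\frac{1}{M} = \frac{1}{24545}$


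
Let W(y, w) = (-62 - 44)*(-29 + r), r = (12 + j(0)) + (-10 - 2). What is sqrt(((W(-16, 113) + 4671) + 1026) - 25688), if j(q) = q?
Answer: I*sqrt(16917) ≈ 130.07*I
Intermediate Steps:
r = 0 (r = (12 + 0) + (-10 - 2) = 12 - 12 = 0)
W(y, w) = 3074 (W(y, w) = (-62 - 44)*(-29 + 0) = -106*(-29) = 3074)
sqrt(((W(-16, 113) + 4671) + 1026) - 25688) = sqrt(((3074 + 4671) + 1026) - 25688) = sqrt((7745 + 1026) - 25688) = sqrt(8771 - 25688) = sqrt(-16917) = I*sqrt(16917)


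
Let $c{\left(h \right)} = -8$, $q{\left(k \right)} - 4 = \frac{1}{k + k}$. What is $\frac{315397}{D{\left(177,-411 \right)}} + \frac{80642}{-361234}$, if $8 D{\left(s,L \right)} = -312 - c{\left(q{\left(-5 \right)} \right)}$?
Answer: $- \frac{56967592147}{6863446} \approx -8300.1$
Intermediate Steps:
$q{\left(k \right)} = 4 + \frac{1}{2 k}$ ($q{\left(k \right)} = 4 + \frac{1}{k + k} = 4 + \frac{1}{2 k}$)
$D{\left(s,L \right)} = -38$ ($D{\left(s,L \right)} = \frac{-312 - -8}{8} = \frac{-312 + 8}{8} = \frac{1}{8} \left(-304\right) = -38$)
$\frac{315397}{D{\left(177,-411 \right)}} + \frac{80642}{-361234} = \frac{315397}{-38} + \frac{80642}{-361234} = 315397 \left(- \frac{1}{38}\right) + 80642 \left(- \frac{1}{361234}\right) = - \frac{315397}{38} - \frac{40321}{180617} = - \frac{56967592147}{6863446}$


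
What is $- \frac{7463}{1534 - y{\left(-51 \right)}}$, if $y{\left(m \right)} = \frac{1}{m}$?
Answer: $- \frac{380613}{78235} \approx -4.865$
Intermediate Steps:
$- \frac{7463}{1534 - y{\left(-51 \right)}} = - \frac{7463}{1534 - \frac{1}{-51}} = - \frac{7463}{1534 - - \frac{1}{51}} = - \frac{7463}{1534 + \frac{1}{51}} = - \frac{7463}{\frac{78235}{51}} = \left(-7463\right) \frac{51}{78235} = - \frac{380613}{78235}$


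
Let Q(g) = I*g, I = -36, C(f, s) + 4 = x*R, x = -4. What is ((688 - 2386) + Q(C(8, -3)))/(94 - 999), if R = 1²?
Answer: 282/181 ≈ 1.5580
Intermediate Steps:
R = 1
C(f, s) = -8 (C(f, s) = -4 - 4*1 = -4 - 4 = -8)
Q(g) = -36*g
((688 - 2386) + Q(C(8, -3)))/(94 - 999) = ((688 - 2386) - 36*(-8))/(94 - 999) = (-1698 + 288)/(-905) = -1410*(-1/905) = 282/181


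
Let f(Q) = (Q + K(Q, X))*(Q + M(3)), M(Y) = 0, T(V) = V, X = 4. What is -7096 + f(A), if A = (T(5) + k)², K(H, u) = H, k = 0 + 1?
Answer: -4504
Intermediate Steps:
k = 1
A = 36 (A = (5 + 1)² = 6² = 36)
f(Q) = 2*Q² (f(Q) = (Q + Q)*(Q + 0) = (2*Q)*Q = 2*Q²)
-7096 + f(A) = -7096 + 2*36² = -7096 + 2*1296 = -7096 + 2592 = -4504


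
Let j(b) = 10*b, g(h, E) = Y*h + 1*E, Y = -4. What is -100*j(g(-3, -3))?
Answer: -9000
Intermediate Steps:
g(h, E) = E - 4*h (g(h, E) = -4*h + 1*E = -4*h + E = E - 4*h)
-100*j(g(-3, -3)) = -1000*(-3 - 4*(-3)) = -1000*(-3 + 12) = -1000*9 = -100*90 = -9000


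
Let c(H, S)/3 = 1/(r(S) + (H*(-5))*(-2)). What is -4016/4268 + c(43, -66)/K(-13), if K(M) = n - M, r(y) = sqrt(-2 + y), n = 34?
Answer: (-94376*sqrt(17) + 20287639*I)/(100298*(sqrt(17) - 215*I)) ≈ -0.94081 - 2.8456e-6*I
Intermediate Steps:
K(M) = 34 - M
c(H, S) = 3/(sqrt(-2 + S) + 10*H) (c(H, S) = 3/(sqrt(-2 + S) + (H*(-5))*(-2)) = 3/(sqrt(-2 + S) - 5*H*(-2)) = 3/(sqrt(-2 + S) + 10*H))
-4016/4268 + c(43, -66)/K(-13) = -4016/4268 + (3/(sqrt(-2 - 66) + 10*43))/(34 - 1*(-13)) = -4016*1/4268 + (3/(sqrt(-68) + 430))/(34 + 13) = -1004/1067 + (3/(2*I*sqrt(17) + 430))/47 = -1004/1067 + (3/(430 + 2*I*sqrt(17)))*(1/47) = -1004/1067 + 3/(47*(430 + 2*I*sqrt(17)))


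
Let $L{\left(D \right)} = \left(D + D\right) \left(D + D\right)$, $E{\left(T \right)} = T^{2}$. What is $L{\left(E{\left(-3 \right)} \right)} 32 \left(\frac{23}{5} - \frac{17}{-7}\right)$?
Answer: $\frac{2550528}{35} \approx 72872.0$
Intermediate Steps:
$L{\left(D \right)} = 4 D^{2}$ ($L{\left(D \right)} = 2 D 2 D = 4 D^{2}$)
$L{\left(E{\left(-3 \right)} \right)} 32 \left(\frac{23}{5} - \frac{17}{-7}\right) = 4 \left(\left(-3\right)^{2}\right)^{2} \cdot 32 \left(\frac{23}{5} - \frac{17}{-7}\right) = 4 \cdot 9^{2} \cdot 32 \left(23 \cdot \frac{1}{5} - - \frac{17}{7}\right) = 4 \cdot 81 \cdot 32 \left(\frac{23}{5} + \frac{17}{7}\right) = 324 \cdot 32 \cdot \frac{246}{35} = 10368 \cdot \frac{246}{35} = \frac{2550528}{35}$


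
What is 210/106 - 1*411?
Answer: -21678/53 ≈ -409.02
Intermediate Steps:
210/106 - 1*411 = 210*(1/106) - 411 = 105/53 - 411 = -21678/53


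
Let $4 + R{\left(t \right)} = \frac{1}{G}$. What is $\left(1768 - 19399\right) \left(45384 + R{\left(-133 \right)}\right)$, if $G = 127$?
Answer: $- \frac{101612054691}{127} \approx -8.001 \cdot 10^{8}$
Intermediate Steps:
$R{\left(t \right)} = - \frac{507}{127}$ ($R{\left(t \right)} = -4 + \frac{1}{127} = - \frac{507}{127}$)
$\left(1768 - 19399\right) \left(45384 + R{\left(-133 \right)}\right) = \left(1768 - 19399\right) \left(45384 - \frac{507}{127}\right) = \left(-17631\right) \frac{5763261}{127} = - \frac{101612054691}{127}$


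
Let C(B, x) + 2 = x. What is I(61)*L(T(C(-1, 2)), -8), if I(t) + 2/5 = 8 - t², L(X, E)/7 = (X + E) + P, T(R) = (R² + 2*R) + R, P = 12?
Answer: -519876/5 ≈ -1.0398e+5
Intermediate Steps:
C(B, x) = -2 + x
T(R) = R² + 3*R
L(X, E) = 84 + 7*E + 7*X (L(X, E) = 7*((X + E) + 12) = 7*((E + X) + 12) = 7*(12 + E + X) = 84 + 7*E + 7*X)
I(t) = 38/5 - t² (I(t) = -⅖ + (8 - t²) = 38/5 - t²)
I(61)*L(T(C(-1, 2)), -8) = (38/5 - 1*61²)*(84 + 7*(-8) + 7*((-2 + 2)*(3 + (-2 + 2)))) = (38/5 - 1*3721)*(84 - 56 + 7*(0*(3 + 0))) = (38/5 - 3721)*(84 - 56 + 7*(0*3)) = -18567*(84 - 56 + 7*0)/5 = -18567*(84 - 56 + 0)/5 = -18567/5*28 = -519876/5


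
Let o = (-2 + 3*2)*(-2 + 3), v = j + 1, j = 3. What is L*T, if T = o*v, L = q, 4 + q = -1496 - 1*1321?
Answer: -45136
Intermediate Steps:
v = 4 (v = 3 + 1 = 4)
o = 4 (o = (-2 + 6)*1 = 4*1 = 4)
q = -2821 (q = -4 + (-1496 - 1*1321) = -4 + (-1496 - 1321) = -4 - 2817 = -2821)
L = -2821
T = 16 (T = 4*4 = 16)
L*T = -2821*16 = -45136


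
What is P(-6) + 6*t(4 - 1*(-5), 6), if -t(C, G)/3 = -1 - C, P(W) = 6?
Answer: 186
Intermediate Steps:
t(C, G) = 3 + 3*C (t(C, G) = -3*(-1 - C) = 3 + 3*C)
P(-6) + 6*t(4 - 1*(-5), 6) = 6 + 6*(3 + 3*(4 - 1*(-5))) = 6 + 6*(3 + 3*(4 + 5)) = 6 + 6*(3 + 3*9) = 6 + 6*(3 + 27) = 6 + 6*30 = 6 + 180 = 186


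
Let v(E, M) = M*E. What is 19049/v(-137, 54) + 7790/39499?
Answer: -694786031/292213602 ≈ -2.3777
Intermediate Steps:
v(E, M) = E*M
19049/v(-137, 54) + 7790/39499 = 19049/((-137*54)) + 7790/39499 = 19049/(-7398) + 7790*(1/39499) = 19049*(-1/7398) + 7790/39499 = -19049/7398 + 7790/39499 = -694786031/292213602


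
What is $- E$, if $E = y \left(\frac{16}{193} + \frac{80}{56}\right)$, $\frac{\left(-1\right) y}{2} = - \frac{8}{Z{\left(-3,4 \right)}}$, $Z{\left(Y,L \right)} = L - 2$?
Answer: $- \frac{16336}{1351} \approx -12.092$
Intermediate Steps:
$Z{\left(Y,L \right)} = -2 + L$
$y = 8$ ($y = - 2 \left(- \frac{8}{-2 + 4}\right) = - 2 \left(- \frac{8}{2}\right) = - 2 \left(\left(-8\right) \frac{1}{2}\right) = \left(-2\right) \left(-4\right) = 8$)
$E = \frac{16336}{1351}$ ($E = 8 \left(\frac{16}{193} + \frac{80}{56}\right) = 8 \left(16 \cdot \frac{1}{193} + 80 \cdot \frac{1}{56}\right) = 8 \left(\frac{16}{193} + \frac{10}{7}\right) = 8 \cdot \frac{2042}{1351} = \frac{16336}{1351} \approx 12.092$)
$- E = \left(-1\right) \frac{16336}{1351} = - \frac{16336}{1351}$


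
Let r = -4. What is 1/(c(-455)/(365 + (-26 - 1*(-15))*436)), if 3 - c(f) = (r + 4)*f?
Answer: -1477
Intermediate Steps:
c(f) = 3 (c(f) = 3 - (-4 + 4)*f = 3 - 0*f = 3 - 1*0 = 3 + 0 = 3)
1/(c(-455)/(365 + (-26 - 1*(-15))*436)) = 1/(3/(365 + (-26 - 1*(-15))*436)) = 1/(3/(365 + (-26 + 15)*436)) = 1/(3/(365 - 11*436)) = 1/(3/(365 - 4796)) = 1/(3/(-4431)) = 1/(3*(-1/4431)) = 1/(-1/1477) = -1477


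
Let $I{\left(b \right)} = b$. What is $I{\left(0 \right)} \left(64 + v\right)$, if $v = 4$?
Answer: $0$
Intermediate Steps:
$I{\left(0 \right)} \left(64 + v\right) = 0 \left(64 + 4\right) = 0 \cdot 68 = 0$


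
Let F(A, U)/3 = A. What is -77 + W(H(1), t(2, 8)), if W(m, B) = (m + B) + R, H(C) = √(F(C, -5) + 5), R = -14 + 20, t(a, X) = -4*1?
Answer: -75 + 2*√2 ≈ -72.172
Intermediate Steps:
F(A, U) = 3*A
t(a, X) = -4
R = 6
H(C) = √(5 + 3*C) (H(C) = √(3*C + 5) = √(5 + 3*C))
W(m, B) = 6 + B + m (W(m, B) = (m + B) + 6 = (B + m) + 6 = 6 + B + m)
-77 + W(H(1), t(2, 8)) = -77 + (6 - 4 + √(5 + 3*1)) = -77 + (6 - 4 + √(5 + 3)) = -77 + (6 - 4 + √8) = -77 + (6 - 4 + 2*√2) = -77 + (2 + 2*√2) = -75 + 2*√2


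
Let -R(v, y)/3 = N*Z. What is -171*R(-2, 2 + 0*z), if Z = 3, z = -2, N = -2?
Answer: -3078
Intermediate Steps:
R(v, y) = 18 (R(v, y) = -(-6)*3 = -3*(-6) = 18)
-171*R(-2, 2 + 0*z) = -171*18 = -3078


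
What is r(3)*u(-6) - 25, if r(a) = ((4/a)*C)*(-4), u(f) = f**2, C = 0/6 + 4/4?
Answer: -217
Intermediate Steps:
C = 1 (C = 0*(1/6) + 4*(1/4) = 0 + 1 = 1)
r(a) = -16/a (r(a) = ((4/a)*1)*(-4) = (4/a)*(-4) = -16/a)
r(3)*u(-6) - 25 = -16/3*(-6)**2 - 25 = -16*1/3*36 - 25 = -16/3*36 - 25 = -192 - 25 = -217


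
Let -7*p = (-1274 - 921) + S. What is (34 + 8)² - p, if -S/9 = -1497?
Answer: 23626/7 ≈ 3375.1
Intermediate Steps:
S = 13473 (S = -9*(-1497) = 13473)
p = -11278/7 (p = -((-1274 - 921) + 13473)/7 = -(-2195 + 13473)/7 = -⅐*11278 = -11278/7 ≈ -1611.1)
(34 + 8)² - p = (34 + 8)² - 1*(-11278/7) = 42² + 11278/7 = 1764 + 11278/7 = 23626/7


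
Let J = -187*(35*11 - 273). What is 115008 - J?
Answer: 135952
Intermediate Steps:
J = -20944 (J = -187*(385 - 273) = -187*112 = -20944)
115008 - J = 115008 - 1*(-20944) = 115008 + 20944 = 135952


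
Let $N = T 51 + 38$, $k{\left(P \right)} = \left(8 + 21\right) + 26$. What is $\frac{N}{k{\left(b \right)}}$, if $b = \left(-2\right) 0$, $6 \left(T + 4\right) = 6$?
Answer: $- \frac{23}{11} \approx -2.0909$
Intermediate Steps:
$T = -3$ ($T = -4 + \frac{1}{6} \cdot 6 = -4 + 1 = -3$)
$b = 0$
$k{\left(P \right)} = 55$ ($k{\left(P \right)} = 29 + 26 = 55$)
$N = -115$ ($N = \left(-3\right) 51 + 38 = -153 + 38 = -115$)
$\frac{N}{k{\left(b \right)}} = - \frac{115}{55} = \left(-115\right) \frac{1}{55} = - \frac{23}{11}$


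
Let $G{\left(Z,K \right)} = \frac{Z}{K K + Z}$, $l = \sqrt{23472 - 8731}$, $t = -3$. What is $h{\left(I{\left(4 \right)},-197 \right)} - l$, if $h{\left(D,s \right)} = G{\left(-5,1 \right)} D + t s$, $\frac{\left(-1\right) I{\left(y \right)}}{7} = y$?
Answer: $556 - \sqrt{14741} \approx 434.59$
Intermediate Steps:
$I{\left(y \right)} = - 7 y$
$l = \sqrt{14741} \approx 121.41$
$G{\left(Z,K \right)} = \frac{Z}{Z + K^{2}}$ ($G{\left(Z,K \right)} = \frac{Z}{K^{2} + Z} = \frac{Z}{Z + K^{2}}$)
$h{\left(D,s \right)} = - 3 s + \frac{5 D}{4}$ ($h{\left(D,s \right)} = - \frac{5}{-5 + 1^{2}} D - 3 s = - \frac{5}{-5 + 1} D - 3 s = - \frac{5}{-4} D - 3 s = \left(-5\right) \left(- \frac{1}{4}\right) D - 3 s = \frac{5 D}{4} - 3 s = - 3 s + \frac{5 D}{4}$)
$h{\left(I{\left(4 \right)},-197 \right)} - l = \left(\left(-3\right) \left(-197\right) + \frac{5 \left(\left(-7\right) 4\right)}{4}\right) - \sqrt{14741} = \left(591 + \frac{5}{4} \left(-28\right)\right) - \sqrt{14741} = \left(591 - 35\right) - \sqrt{14741} = 556 - \sqrt{14741}$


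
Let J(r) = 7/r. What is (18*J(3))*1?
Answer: 42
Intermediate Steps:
(18*J(3))*1 = (18*(7/3))*1 = 42*1 = 42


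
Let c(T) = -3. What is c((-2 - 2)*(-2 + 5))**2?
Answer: 9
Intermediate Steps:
c((-2 - 2)*(-2 + 5))**2 = (-3)**2 = 9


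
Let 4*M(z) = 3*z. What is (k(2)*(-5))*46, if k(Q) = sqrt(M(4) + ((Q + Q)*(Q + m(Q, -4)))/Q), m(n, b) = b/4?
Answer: -230*sqrt(5) ≈ -514.30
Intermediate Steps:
m(n, b) = b/4 (m(n, b) = b*(1/4) = b/4)
M(z) = 3*z/4 (M(z) = (3*z)/4 = 3*z/4)
k(Q) = sqrt(1 + 2*Q) (k(Q) = sqrt((3/4)*4 + ((Q + Q)*(Q + (1/4)*(-4)))/Q) = sqrt(3 + ((2*Q)*(Q - 1))/Q) = sqrt(3 + ((2*Q)*(-1 + Q))/Q) = sqrt(3 + (2*Q*(-1 + Q))/Q) = sqrt(3 + (-2 + 2*Q)) = sqrt(1 + 2*Q))
(k(2)*(-5))*46 = (sqrt(1 + 2*2)*(-5))*46 = (sqrt(1 + 4)*(-5))*46 = (sqrt(5)*(-5))*46 = -5*sqrt(5)*46 = -230*sqrt(5)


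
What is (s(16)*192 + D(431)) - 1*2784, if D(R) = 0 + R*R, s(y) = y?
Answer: 186049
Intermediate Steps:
D(R) = R² (D(R) = 0 + R² = R²)
(s(16)*192 + D(431)) - 1*2784 = (16*192 + 431²) - 1*2784 = (3072 + 185761) - 2784 = 188833 - 2784 = 186049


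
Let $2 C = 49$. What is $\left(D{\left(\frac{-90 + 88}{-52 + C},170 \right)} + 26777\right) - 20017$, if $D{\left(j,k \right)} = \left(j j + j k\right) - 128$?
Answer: $\frac{20099216}{3025} \approx 6644.4$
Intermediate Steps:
$C = \frac{49}{2}$ ($C = \frac{1}{2} \cdot 49 = \frac{49}{2} \approx 24.5$)
$D{\left(j,k \right)} = -128 + j^{2} + j k$ ($D{\left(j,k \right)} = \left(j^{2} + j k\right) - 128 = -128 + j^{2} + j k$)
$\left(D{\left(\frac{-90 + 88}{-52 + C},170 \right)} + 26777\right) - 20017 = \left(\left(-128 + \left(\frac{-90 + 88}{-52 + \frac{49}{2}}\right)^{2} + \frac{-90 + 88}{-52 + \frac{49}{2}} \cdot 170\right) + 26777\right) - 20017 = \left(\left(-128 + \left(- \frac{2}{- \frac{55}{2}}\right)^{2} + - \frac{2}{- \frac{55}{2}} \cdot 170\right) + 26777\right) - 20017 = \left(\left(-128 + \left(\left(-2\right) \left(- \frac{2}{55}\right)\right)^{2} + \left(-2\right) \left(- \frac{2}{55}\right) 170\right) + 26777\right) - 20017 = \left(\left(-128 + \left(\frac{4}{55}\right)^{2} + \frac{4}{55} \cdot 170\right) + 26777\right) - 20017 = \left(\left(-128 + \frac{16}{3025} + \frac{136}{11}\right) + 26777\right) - 20017 = \left(- \frac{349784}{3025} + 26777\right) - 20017 = \frac{80650641}{3025} - 20017 = \frac{20099216}{3025}$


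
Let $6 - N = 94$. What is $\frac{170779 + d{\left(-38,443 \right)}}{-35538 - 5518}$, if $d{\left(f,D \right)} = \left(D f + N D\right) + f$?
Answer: $- \frac{114923}{41056} \approx -2.7992$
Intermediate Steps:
$N = -88$ ($N = 6 - 94 = -88$)
$d{\left(f,D \right)} = f - 88 D + D f$ ($d{\left(f,D \right)} = \left(D f - 88 D\right) + f = \left(- 88 D + D f\right) + f = f - 88 D + D f$)
$\frac{170779 + d{\left(-38,443 \right)}}{-35538 - 5518} = \frac{170779 - 55856}{-35538 - 5518} = \frac{170779 - 55856}{-41056} = \left(170779 - 55856\right) \left(- \frac{1}{41056}\right) = 114923 \left(- \frac{1}{41056}\right) = - \frac{114923}{41056}$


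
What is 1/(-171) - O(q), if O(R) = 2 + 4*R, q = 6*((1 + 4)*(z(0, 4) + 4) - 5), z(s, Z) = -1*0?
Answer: -61903/171 ≈ -362.01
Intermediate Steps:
z(s, Z) = 0
q = 90 (q = 6*((1 + 4)*(0 + 4) - 5) = 6*(5*4 - 5) = 6*(20 - 5) = 6*15 = 90)
1/(-171) - O(q) = 1/(-171) - (2 + 4*90) = -1/171 - (2 + 360) = -1/171 - 1*362 = -1/171 - 362 = -61903/171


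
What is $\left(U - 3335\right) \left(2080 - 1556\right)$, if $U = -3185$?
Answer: $-3416480$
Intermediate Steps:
$\left(U - 3335\right) \left(2080 - 1556\right) = \left(-3185 - 3335\right) \left(2080 - 1556\right) = \left(-6520\right) 524 = -3416480$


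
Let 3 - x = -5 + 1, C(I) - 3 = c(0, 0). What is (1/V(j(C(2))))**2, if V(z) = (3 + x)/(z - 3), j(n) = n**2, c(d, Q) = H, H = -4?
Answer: 1/25 ≈ 0.040000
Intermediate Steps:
c(d, Q) = -4
C(I) = -1 (C(I) = 3 - 4 = -1)
x = 7 (x = 3 - (-5 + 1) = 3 - 1*(-4) = 3 + 4 = 7)
V(z) = 10/(-3 + z) (V(z) = (3 + 7)/(z - 3) = 10/(-3 + z))
(1/V(j(C(2))))**2 = (1/(10/(-3 + (-1)**2)))**2 = (1/(10/(-3 + 1)))**2 = (1/(10/(-2)))**2 = (1/(10*(-1/2)))**2 = (1/(-5))**2 = (-1/5)**2 = 1/25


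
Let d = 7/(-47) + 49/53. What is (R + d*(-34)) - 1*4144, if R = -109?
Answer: -10659911/2491 ≈ -4279.4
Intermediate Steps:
d = 1932/2491 (d = 7*(-1/47) + 49*(1/53) = -7/47 + 49/53 = 1932/2491 ≈ 0.77559)
(R + d*(-34)) - 1*4144 = (-109 + (1932/2491)*(-34)) - 1*4144 = (-109 - 65688/2491) - 4144 = -337207/2491 - 4144 = -10659911/2491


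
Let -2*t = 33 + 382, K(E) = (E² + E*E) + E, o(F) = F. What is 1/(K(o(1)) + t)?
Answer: -2/409 ≈ -0.0048900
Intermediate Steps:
K(E) = E + 2*E² (K(E) = (E² + E²) + E = 2*E² + E = E + 2*E²)
t = -415/2 (t = -(33 + 382)/2 = -½*415 = -415/2 ≈ -207.50)
1/(K(o(1)) + t) = 1/(1*(1 + 2*1) - 415/2) = 1/(1*(1 + 2) - 415/2) = 1/(1*3 - 415/2) = 1/(3 - 415/2) = 1/(-409/2) = -2/409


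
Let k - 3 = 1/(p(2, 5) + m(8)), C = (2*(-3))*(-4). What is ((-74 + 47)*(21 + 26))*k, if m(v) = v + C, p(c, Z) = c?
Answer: -130707/34 ≈ -3844.3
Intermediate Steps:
C = 24 (C = -6*(-4) = 24)
m(v) = 24 + v (m(v) = v + 24 = 24 + v)
k = 103/34 (k = 3 + 1/(2 + (24 + 8)) = 3 + 1/(2 + 32) = 3 + 1/34 = 103/34 ≈ 3.0294)
((-74 + 47)*(21 + 26))*k = ((-74 + 47)*(21 + 26))*(103/34) = -27*47*(103/34) = -1269*103/34 = -130707/34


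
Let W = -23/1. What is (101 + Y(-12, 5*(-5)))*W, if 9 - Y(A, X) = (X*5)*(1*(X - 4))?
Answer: 80845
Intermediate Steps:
W = -23 (W = -23*1 = -23)
Y(A, X) = 9 - 5*X*(-4 + X) (Y(A, X) = 9 - X*5*1*(X - 4) = 9 - 5*X*1*(-4 + X) = 9 - 5*X*(-4 + X))
(101 + Y(-12, 5*(-5)))*W = (101 + (9 - 5*(5*(-5))**2 + 20*(5*(-5))))*(-23) = (101 + (9 - 5*(-25)**2 + 20*(-25)))*(-23) = (101 + (9 - 5*625 - 500))*(-23) = (101 + (9 - 3125 - 500))*(-23) = (101 - 3616)*(-23) = -3515*(-23) = 80845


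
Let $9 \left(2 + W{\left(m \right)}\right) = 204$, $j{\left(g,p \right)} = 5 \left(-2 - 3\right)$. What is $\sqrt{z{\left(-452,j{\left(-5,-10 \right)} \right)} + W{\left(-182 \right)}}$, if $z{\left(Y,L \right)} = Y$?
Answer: $\frac{i \sqrt{3882}}{3} \approx 20.769 i$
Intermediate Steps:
$j{\left(g,p \right)} = -25$ ($j{\left(g,p \right)} = 5 \left(-5\right) = -25$)
$W{\left(m \right)} = \frac{62}{3}$ ($W{\left(m \right)} = -2 + \frac{1}{9} \cdot 204 = -2 + \frac{68}{3} = \frac{62}{3}$)
$\sqrt{z{\left(-452,j{\left(-5,-10 \right)} \right)} + W{\left(-182 \right)}} = \sqrt{-452 + \frac{62}{3}} = \sqrt{- \frac{1294}{3}} = \frac{i \sqrt{3882}}{3}$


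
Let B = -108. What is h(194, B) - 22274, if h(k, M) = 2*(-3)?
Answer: -22280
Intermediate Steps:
h(k, M) = -6
h(194, B) - 22274 = -6 - 22274 = -22280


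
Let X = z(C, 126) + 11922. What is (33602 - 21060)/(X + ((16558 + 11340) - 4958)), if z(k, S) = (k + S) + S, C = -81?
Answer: 12542/35033 ≈ 0.35801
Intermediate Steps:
z(k, S) = k + 2*S (z(k, S) = (S + k) + S = k + 2*S)
X = 12093 (X = (-81 + 2*126) + 11922 = (-81 + 252) + 11922 = 171 + 11922 = 12093)
(33602 - 21060)/(X + ((16558 + 11340) - 4958)) = (33602 - 21060)/(12093 + ((16558 + 11340) - 4958)) = 12542/(12093 + (27898 - 4958)) = 12542/(12093 + 22940) = 12542/35033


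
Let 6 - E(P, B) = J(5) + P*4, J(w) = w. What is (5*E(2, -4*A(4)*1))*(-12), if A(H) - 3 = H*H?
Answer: 420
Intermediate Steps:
A(H) = 3 + H**2 (A(H) = 3 + H*H = 3 + H**2)
E(P, B) = 1 - 4*P (E(P, B) = 6 - (5 + P*4) = 6 - (5 + 4*P) = 6 + (-5 - 4*P) = 1 - 4*P)
(5*E(2, -4*A(4)*1))*(-12) = (5*(1 - 4*2))*(-12) = (5*(1 - 8))*(-12) = (5*(-7))*(-12) = -35*(-12) = 420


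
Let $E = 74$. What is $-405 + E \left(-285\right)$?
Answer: $-21495$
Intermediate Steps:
$-405 + E \left(-285\right) = -405 + 74 \left(-285\right) = -405 - 21090 = -21495$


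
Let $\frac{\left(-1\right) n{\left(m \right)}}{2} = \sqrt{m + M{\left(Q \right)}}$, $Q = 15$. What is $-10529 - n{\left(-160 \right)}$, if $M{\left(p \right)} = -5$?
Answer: $-10529 + 2 i \sqrt{165} \approx -10529.0 + 25.69 i$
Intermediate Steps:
$n{\left(m \right)} = - 2 \sqrt{-5 + m}$ ($n{\left(m \right)} = - 2 \sqrt{m - 5} = - 2 \sqrt{-5 + m}$)
$-10529 - n{\left(-160 \right)} = -10529 - - 2 \sqrt{-5 - 160} = -10529 - - 2 \sqrt{-165} = -10529 - - 2 i \sqrt{165} = -10529 + 2 i \sqrt{165}$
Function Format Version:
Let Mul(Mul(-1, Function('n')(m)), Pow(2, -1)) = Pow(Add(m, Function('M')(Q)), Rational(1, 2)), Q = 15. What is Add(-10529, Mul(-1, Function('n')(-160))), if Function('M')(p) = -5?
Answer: Add(-10529, Mul(2, I, Pow(165, Rational(1, 2)))) ≈ Add(-10529., Mul(25.690, I))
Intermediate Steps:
Function('n')(m) = Mul(-2, Pow(Add(-5, m), Rational(1, 2))) (Function('n')(m) = Mul(-2, Pow(Add(m, -5), Rational(1, 2))) = Mul(-2, Pow(Add(-5, m), Rational(1, 2))))
Add(-10529, Mul(-1, Function('n')(-160))) = Add(-10529, Mul(-1, Mul(-2, Pow(Add(-5, -160), Rational(1, 2))))) = Add(-10529, Mul(-1, Mul(-2, Pow(-165, Rational(1, 2))))) = Add(-10529, Mul(-1, Mul(-2, Mul(I, Pow(165, Rational(1, 2)))))) = Add(-10529, Mul(-1, Mul(-2, I, Pow(165, Rational(1, 2))))) = Add(-10529, Mul(2, I, Pow(165, Rational(1, 2))))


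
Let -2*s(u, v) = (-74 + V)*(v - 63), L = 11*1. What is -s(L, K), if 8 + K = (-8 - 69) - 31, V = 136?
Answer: -5549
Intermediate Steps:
K = -116 (K = -8 + ((-8 - 69) - 31) = -8 + (-77 - 31) = -8 - 108 = -116)
L = 11
s(u, v) = 1953 - 31*v (s(u, v) = -(-74 + 136)*(v - 63)/2 = -31*(-63 + v) = -(-3906 + 62*v)/2 = 1953 - 31*v)
-s(L, K) = -(1953 - 31*(-116)) = -(1953 + 3596) = -1*5549 = -5549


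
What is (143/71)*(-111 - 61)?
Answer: -24596/71 ≈ -346.42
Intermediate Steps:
(143/71)*(-111 - 61) = (143*(1/71))*(-172) = (143/71)*(-172) = -24596/71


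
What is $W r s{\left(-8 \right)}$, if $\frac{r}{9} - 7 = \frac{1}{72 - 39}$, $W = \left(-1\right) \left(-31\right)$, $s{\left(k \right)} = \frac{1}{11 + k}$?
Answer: $\frac{7192}{11} \approx 653.82$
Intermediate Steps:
$W = 31$
$r = \frac{696}{11}$ ($r = 63 + \frac{9}{72 - 39} = 63 + \frac{9}{33} = 63 + 9 \cdot \frac{1}{33} = 63 + \frac{3}{11} = \frac{696}{11} \approx 63.273$)
$W r s{\left(-8 \right)} = \frac{31 \cdot \frac{696}{11}}{11 - 8} = \frac{21576}{11 \cdot 3} = \frac{21576}{11} \cdot \frac{1}{3} = \frac{7192}{11}$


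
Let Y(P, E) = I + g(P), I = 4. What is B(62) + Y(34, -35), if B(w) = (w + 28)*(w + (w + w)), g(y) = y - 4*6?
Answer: 16754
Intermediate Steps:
g(y) = -24 + y (g(y) = y - 24 = -24 + y)
Y(P, E) = -20 + P (Y(P, E) = 4 + (-24 + P) = -20 + P)
B(w) = 3*w*(28 + w) (B(w) = (28 + w)*(w + 2*w) = (28 + w)*(3*w) = 3*w*(28 + w))
B(62) + Y(34, -35) = 3*62*(28 + 62) + (-20 + 34) = 3*62*90 + 14 = 16740 + 14 = 16754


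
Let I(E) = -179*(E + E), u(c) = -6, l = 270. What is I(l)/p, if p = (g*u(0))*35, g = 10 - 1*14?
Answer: -1611/14 ≈ -115.07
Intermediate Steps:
g = -4 (g = 10 - 14 = -4)
I(E) = -358*E
p = 840 (p = -4*(-6)*35 = 24*35 = 840)
I(l)/p = -358*270/840 = -96660*1/840 = -1611/14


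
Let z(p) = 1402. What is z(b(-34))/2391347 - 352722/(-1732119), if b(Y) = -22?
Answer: 281969709124/1380699191431 ≈ 0.20422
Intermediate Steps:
z(b(-34))/2391347 - 352722/(-1732119) = 1402/2391347 - 352722/(-1732119) = 1402*(1/2391347) - 352722*(-1/1732119) = 1402/2391347 + 117574/577373 = 281969709124/1380699191431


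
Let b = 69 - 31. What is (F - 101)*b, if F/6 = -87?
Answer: -23674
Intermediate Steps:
F = -522 (F = 6*(-87) = -522)
b = 38
(F - 101)*b = (-522 - 101)*38 = -623*38 = -23674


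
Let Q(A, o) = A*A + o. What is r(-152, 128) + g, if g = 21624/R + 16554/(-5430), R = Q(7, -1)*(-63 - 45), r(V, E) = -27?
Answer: -6689309/195480 ≈ -34.220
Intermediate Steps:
Q(A, o) = o + A² (Q(A, o) = A² + o = o + A²)
R = -5184 (R = (-1 + 7²)*(-63 - 45) = (-1 + 49)*(-108) = 48*(-108) = -5184)
g = -1411349/195480 (g = 21624/(-5184) + 16554/(-5430) = 21624*(-1/5184) + 16554*(-1/5430) = -901/216 - 2759/905 = -1411349/195480 ≈ -7.2199)
r(-152, 128) + g = -27 - 1411349/195480 = -6689309/195480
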